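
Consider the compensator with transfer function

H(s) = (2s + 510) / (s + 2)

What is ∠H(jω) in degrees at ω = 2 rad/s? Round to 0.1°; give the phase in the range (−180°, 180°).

-44.6°

Substitute s = j2:
Numerator: 2(j2) + 510 = 510 + j4
Denominator: (j2) + 2 = 2 + j2
|N| = √(510² + 4²) ≈ 510.02, ∠N ≈ 0.45°
|D| = √(2² + 2²) ≈ 2.8284, ∠D ≈ 45.00°
∠H = 0.45° − 45.00° = -44.55°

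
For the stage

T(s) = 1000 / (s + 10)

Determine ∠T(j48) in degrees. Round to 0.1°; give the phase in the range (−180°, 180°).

Substitute s = j48:
Numerator: 1000 = 1000 + j0
Denominator: (j48) + 10 = 10 + j48
|N| = √(1000² + 0²) ≈ 1000, ∠N ≈ 0.00°
|D| = √(10² + 48²) ≈ 49.031, ∠D ≈ 78.23°
∠T = 0.00° − 78.23° = -78.23°

-78.2°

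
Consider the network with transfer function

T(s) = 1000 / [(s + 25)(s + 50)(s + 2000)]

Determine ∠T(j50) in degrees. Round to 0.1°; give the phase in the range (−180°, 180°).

-109.9°

At s = jω = j50:
pole (s+25): 25 + j50 → |·| = √(25²+50²) = √3125 ≈ 55.902, ∠ = arctan(50/25) ≈ 63.43°
pole (s+50): 50 + j50 → |·| = √(50²+50²) = √5000 ≈ 70.711, ∠ = arctan(50/50) ≈ 45.00°
pole (s+2000): 2000 + j50 → |·| = √(2000²+50²) = √4002500 ≈ 2000.6, ∠ = arctan(50/2000) ≈ 1.43°
∠T = 0.00° − 109.86° = -109.86°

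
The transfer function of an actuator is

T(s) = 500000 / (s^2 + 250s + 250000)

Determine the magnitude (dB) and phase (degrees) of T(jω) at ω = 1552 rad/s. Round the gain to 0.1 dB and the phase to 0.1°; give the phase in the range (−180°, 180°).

-12.8 dB, -169.8°

At s = jω = j1552:
quadratic: (j1552)² + 250·j1552 + 250000 = -2158704 + j388000 → |·| ≈ 2.1933e+06, ∠ ≈ 169.81°
|T| = 500000 / 2.1933e+06 ≈ 0.22797
Gain = 20 log₁₀(0.22797) ≈ -12.84 dB
∠T = 0.00° − 169.81° = -169.81°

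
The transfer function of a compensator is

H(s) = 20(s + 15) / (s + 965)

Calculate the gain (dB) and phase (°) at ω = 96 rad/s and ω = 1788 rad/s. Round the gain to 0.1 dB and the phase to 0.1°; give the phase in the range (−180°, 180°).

At s = jω = j96:
zero (s+15): 15 + j96 → |·| = √(15²+96²) = √9441 ≈ 97.165, ∠ = arctan(96/15) ≈ 81.12°
pole (s+965): 965 + j96 → |·| = √(965²+96²) = √940441 ≈ 969.76, ∠ = arctan(96/965) ≈ 5.68°
|H| = 20 · 97.165 / 969.76 ≈ 2.0039
Gain = 20 log₁₀(2.0039) ≈ 6.04 dB
∠H = 81.12° − 5.68° = 75.44°

At s = jω = j1788:
zero (s+15): 15 + j1788 → |·| = √(15²+1788²) = √3197169 ≈ 1788.1, ∠ = arctan(1788/15) ≈ 89.52°
pole (s+965): 965 + j1788 → |·| = √(965²+1788²) = √4128169 ≈ 2031.8, ∠ = arctan(1788/965) ≈ 61.64°
|H| = 20 · 1788.1 / 2031.8 ≈ 17.601
Gain = 20 log₁₀(17.601) ≈ 24.91 dB
∠H = 89.52° − 61.64° = 27.88°

ω = 96: 6.0 dB, 75.4°; ω = 1788: 24.9 dB, 27.9°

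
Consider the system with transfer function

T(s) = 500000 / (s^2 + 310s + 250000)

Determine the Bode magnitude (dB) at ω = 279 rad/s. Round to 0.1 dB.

At s = jω = j279:
quadratic: (j279)² + 310·j279 + 250000 = 172159 + j86490 → |·| ≈ 1.9266e+05, ∠ ≈ 26.67°
|T| = 500000 / 1.9266e+05 ≈ 2.5952
Gain = 20 log₁₀(2.5952) ≈ 8.28 dB

8.3 dB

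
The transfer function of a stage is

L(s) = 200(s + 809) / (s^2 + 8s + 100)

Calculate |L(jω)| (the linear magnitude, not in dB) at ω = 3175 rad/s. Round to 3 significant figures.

At s = jω = j3175:
zero (s+809): 809 + j3175 → |·| = √(809²+3175²) = √10735106 ≈ 3276.4, ∠ = arctan(3175/809) ≈ 75.71°
quadratic: (j3175)² + 8·j3175 + 100 = -10080525 + j25400 → |·| ≈ 1.0081e+07, ∠ ≈ 179.86°
|L| = 200 · 3276.4 / 1.0081e+07 ≈ 0.065001

0.0650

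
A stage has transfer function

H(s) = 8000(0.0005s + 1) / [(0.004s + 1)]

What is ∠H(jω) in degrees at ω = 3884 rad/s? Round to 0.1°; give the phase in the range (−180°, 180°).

-23.6°

At ω = 3884 rad/s:
zero (1 + j3884·0.0005) = 1 + j1.942 → |·| ≈ 2.1843, ∠ ≈ 62.75°
pole (1 + j3884·0.004) = 1 + j15.536 → |·| ≈ 15.568, ∠ ≈ 86.32°
∠H = (62.75°) − (86.32°) = -23.57°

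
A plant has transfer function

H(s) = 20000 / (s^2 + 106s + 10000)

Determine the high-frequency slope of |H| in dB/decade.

Each pole contributes −20 dB/decade at high frequency; each zero contributes +20 dB/decade.
Net: 0 zero(s) − 2 pole(s) → -40 dB/decade.

-40 dB/decade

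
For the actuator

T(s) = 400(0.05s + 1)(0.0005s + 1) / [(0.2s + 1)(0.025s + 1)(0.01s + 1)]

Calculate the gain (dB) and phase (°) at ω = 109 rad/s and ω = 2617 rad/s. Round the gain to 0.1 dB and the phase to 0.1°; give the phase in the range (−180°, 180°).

At ω = 109 rad/s:
zero (1 + j109·0.05) = 1 + j5.45 → |·| ≈ 5.541, ∠ ≈ 79.60°
zero (1 + j109·0.0005) = 1 + j0.0545 → |·| ≈ 1.0015, ∠ ≈ 3.12°
pole (1 + j109·0.2) = 1 + j21.8 → |·| ≈ 21.823, ∠ ≈ 87.37°
pole (1 + j109·0.025) = 1 + j2.725 → |·| ≈ 2.9027, ∠ ≈ 69.85°
pole (1 + j109·0.01) = 1 + j1.09 → |·| ≈ 1.4792, ∠ ≈ 47.47°
|T| = 400 · 5.541 · 1.0015 / (21.823 · 2.9027 · 1.4792) ≈ 23.689
Gain = 20 log₁₀(23.689) ≈ 27.49 dB
∠T = (79.60° + 3.12°) − (87.37° + 69.85° + 47.47°) = -121.97°

At ω = 2617 rad/s:
zero (1 + j2617·0.05) = 1 + j130.85 → |·| ≈ 130.85, ∠ ≈ 89.56°
zero (1 + j2617·0.0005) = 1 + j1.3085 → |·| ≈ 1.6469, ∠ ≈ 52.61°
pole (1 + j2617·0.2) = 1 + j523.4 → |·| ≈ 523.4, ∠ ≈ 89.89°
pole (1 + j2617·0.025) = 1 + j65.425 → |·| ≈ 65.433, ∠ ≈ 89.12°
pole (1 + j2617·0.01) = 1 + j26.17 → |·| ≈ 26.189, ∠ ≈ 87.81°
|T| = 400 · 130.85 · 1.6469 / (523.4 · 65.433 · 26.189) ≈ 0.096106
Gain = 20 log₁₀(0.096106) ≈ -20.34 dB
∠T = (89.56° + 52.61°) − (89.89° + 89.12° + 87.81°) = -124.65°

ω = 109: 27.5 dB, -122.0°; ω = 2617: -20.3 dB, -124.7°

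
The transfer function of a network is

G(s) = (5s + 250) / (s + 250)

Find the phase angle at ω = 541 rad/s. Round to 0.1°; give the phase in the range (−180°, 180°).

Substitute s = j541:
Numerator: 5(j541) + 250 = 250 + j2705
Denominator: (j541) + 250 = 250 + j541
|N| = √(250² + 2705²) ≈ 2716.5, ∠N ≈ 84.72°
|D| = √(250² + 541²) ≈ 595.97, ∠D ≈ 65.20°
∠G = 84.72° − 65.20° = 19.52°

19.5°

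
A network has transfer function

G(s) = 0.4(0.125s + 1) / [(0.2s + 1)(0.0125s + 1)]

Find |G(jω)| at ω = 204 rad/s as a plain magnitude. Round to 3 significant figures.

0.0913

At ω = 204 rad/s:
zero (1 + j204·0.125) = 1 + j25.5 → |·| ≈ 25.52, ∠ ≈ 87.75°
pole (1 + j204·0.2) = 1 + j40.8 → |·| ≈ 40.812, ∠ ≈ 88.60°
pole (1 + j204·0.0125) = 1 + j2.55 → |·| ≈ 2.7391, ∠ ≈ 68.59°
|G| = 0.4 · 25.52 / (40.812 · 2.7391) ≈ 0.091316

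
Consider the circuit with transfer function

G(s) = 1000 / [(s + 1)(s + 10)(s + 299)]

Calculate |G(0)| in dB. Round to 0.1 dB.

G(0) = 1000 / (1·10·299) ≈ 0.33445
20 log₁₀(0.33445) ≈ -9.51 dB

-9.5 dB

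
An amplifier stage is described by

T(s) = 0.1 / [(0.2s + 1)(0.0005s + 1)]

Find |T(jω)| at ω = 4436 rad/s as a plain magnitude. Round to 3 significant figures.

4.63e-05

At ω = 4436 rad/s:
pole (1 + j4436·0.2) = 1 + j887.2 → |·| ≈ 887.2, ∠ ≈ 89.94°
pole (1 + j4436·0.0005) = 1 + j2.218 → |·| ≈ 2.433, ∠ ≈ 65.73°
|T| = 0.1 · 1 / (887.2 · 2.433) ≈ 4.6327e-05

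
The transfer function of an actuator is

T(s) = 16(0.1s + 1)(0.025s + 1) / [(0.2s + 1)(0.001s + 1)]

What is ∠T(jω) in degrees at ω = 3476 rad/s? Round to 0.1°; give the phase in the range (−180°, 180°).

At ω = 3476 rad/s:
zero (1 + j3476·0.1) = 1 + j347.6 → |·| ≈ 347.6, ∠ ≈ 89.84°
zero (1 + j3476·0.025) = 1 + j86.9 → |·| ≈ 86.906, ∠ ≈ 89.34°
pole (1 + j3476·0.2) = 1 + j695.2 → |·| ≈ 695.2, ∠ ≈ 89.92°
pole (1 + j3476·0.001) = 1 + j3.476 → |·| ≈ 3.617, ∠ ≈ 73.95°
∠T = (89.84° + 89.34°) − (89.92° + 73.95°) = 15.31°

15.3°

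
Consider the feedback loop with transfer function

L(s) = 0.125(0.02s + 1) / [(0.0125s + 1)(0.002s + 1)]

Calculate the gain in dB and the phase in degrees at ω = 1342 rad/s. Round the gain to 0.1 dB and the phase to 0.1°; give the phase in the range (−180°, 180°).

-23.1 dB, -68.3°

At ω = 1342 rad/s:
zero (1 + j1342·0.02) = 1 + j26.84 → |·| ≈ 26.859, ∠ ≈ 87.87°
pole (1 + j1342·0.0125) = 1 + j16.775 → |·| ≈ 16.805, ∠ ≈ 86.59°
pole (1 + j1342·0.002) = 1 + j2.684 → |·| ≈ 2.8642, ∠ ≈ 69.57°
|L| = 0.125 · 26.859 / (16.805 · 2.8642) ≈ 0.069752
Gain = 20 log₁₀(0.069752) ≈ -23.13 dB
∠L = (87.87°) − (86.59° + 69.57°) = -68.29°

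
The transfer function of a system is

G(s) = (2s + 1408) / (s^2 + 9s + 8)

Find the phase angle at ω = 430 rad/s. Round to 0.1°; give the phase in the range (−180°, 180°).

-147.4°

Substitute s = j430:
Numerator: 2(j430) + 1408 = 1408 + j860
Denominator: (j430)^2 + 9(j430) + 8 = -184892 + j3870
|N| = √(1408² + 860²) ≈ 1649.9, ∠N ≈ 31.42°
|D| = √(184892² + 3870²) ≈ 1.8493e+05, ∠D ≈ 178.80°
∠G = 31.42° − 178.80° = -147.38°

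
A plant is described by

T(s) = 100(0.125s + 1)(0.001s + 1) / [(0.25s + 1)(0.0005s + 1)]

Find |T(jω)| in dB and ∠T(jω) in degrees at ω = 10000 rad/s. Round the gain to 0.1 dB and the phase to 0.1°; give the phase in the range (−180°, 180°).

39.9 dB, 5.6°

At ω = 10000 rad/s:
zero (1 + j10000·0.125) = 1 + j1250 → |·| ≈ 1250, ∠ ≈ 89.95°
zero (1 + j10000·0.001) = 1 + j10 → |·| ≈ 10.05, ∠ ≈ 84.29°
pole (1 + j10000·0.25) = 1 + j2500 → |·| ≈ 2500, ∠ ≈ 89.98°
pole (1 + j10000·0.0005) = 1 + j5 → |·| ≈ 5.099, ∠ ≈ 78.69°
|T| = 100 · 1250 · 10.05 / (2500 · 5.099) ≈ 98.549
Gain = 20 log₁₀(98.549) ≈ 39.87 dB
∠T = (89.95° + 84.29°) − (89.98° + 78.69°) = 5.57°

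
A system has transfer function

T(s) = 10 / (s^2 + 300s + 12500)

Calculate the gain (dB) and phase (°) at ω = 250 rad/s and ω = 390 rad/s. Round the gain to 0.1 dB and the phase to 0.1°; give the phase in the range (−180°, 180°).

Substitute s = j250:
Numerator: 10 = 10 + j0
Denominator: (j250)^2 + 300(j250) + 12500 = -50000 + j75000
|N| = √(10² + 0²) ≈ 10, ∠N ≈ 0.00°
|D| = √(50000² + 75000²) ≈ 90139, ∠D ≈ 123.69°
|T| = 10 / 90139 ≈ 0.00011094
Gain = 20 log₁₀(0.00011094) ≈ -79.10 dB
∠T = 0.00° − 123.69° = -123.69°

Substitute s = j390:
Numerator: 10 = 10 + j0
Denominator: (j390)^2 + 300(j390) + 12500 = -139600 + j117000
|N| = √(10² + 0²) ≈ 10, ∠N ≈ 0.00°
|D| = √(139600² + 117000²) ≈ 1.8215e+05, ∠D ≈ 140.03°
|T| = 10 / 1.8215e+05 ≈ 5.49e-05
Gain = 20 log₁₀(5.49e-05) ≈ -85.21 dB
∠T = 0.00° − 140.03° = -140.03°

ω = 250: -79.1 dB, -123.7°; ω = 390: -85.2 dB, -140.0°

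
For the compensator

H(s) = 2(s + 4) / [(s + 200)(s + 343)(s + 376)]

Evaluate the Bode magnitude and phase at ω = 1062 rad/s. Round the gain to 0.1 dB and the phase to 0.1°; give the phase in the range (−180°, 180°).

-116.1 dB, -132.2°

At s = jω = j1062:
zero (s+4): 4 + j1062 → |·| = √(4²+1062²) = √1127860 ≈ 1062, ∠ = arctan(1062/4) ≈ 89.78°
pole (s+200): 200 + j1062 → |·| = √(200²+1062²) = √1167844 ≈ 1080.7, ∠ = arctan(1062/200) ≈ 79.33°
pole (s+343): 343 + j1062 → |·| = √(343²+1062²) = √1245493 ≈ 1116, ∠ = arctan(1062/343) ≈ 72.10°
pole (s+376): 376 + j1062 → |·| = √(376²+1062²) = √1269220 ≈ 1126.6, ∠ = arctan(1062/376) ≈ 70.50°
|H| = 2 · 1062 / 1.3587e+09 ≈ 1.5633e-06
Gain = 20 log₁₀(1.5633e-06) ≈ -116.12 dB
∠H = 89.78° − 221.93° = -132.15°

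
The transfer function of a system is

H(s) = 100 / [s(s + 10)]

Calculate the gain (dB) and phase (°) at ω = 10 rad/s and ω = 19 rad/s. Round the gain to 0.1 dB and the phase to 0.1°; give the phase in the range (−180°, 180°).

At s = jω = j10:
pole (s+10): 10 + j10 → |·| = √(10²+10²) = √200 ≈ 14.142, ∠ = arctan(10/10) ≈ 45.00°
pole at origin: |s| = 10, ∠ = 90.00° (in denominator)
|H| = 100 / 141.42 ≈ 0.70711
Gain = 20 log₁₀(0.70711) ≈ -3.01 dB
∠H = 0.00° − 135.00° = -135.00°

At s = jω = j19:
pole (s+10): 10 + j19 → |·| = √(10²+19²) = √461 ≈ 21.471, ∠ = arctan(19/10) ≈ 62.24°
pole at origin: |s| = 19, ∠ = 90.00° (in denominator)
|H| = 100 / 407.95 ≈ 0.24513
Gain = 20 log₁₀(0.24513) ≈ -12.21 dB
∠H = 0.00° − 152.24° = -152.24°

ω = 10: -3.0 dB, -135.0°; ω = 19: -12.2 dB, -152.2°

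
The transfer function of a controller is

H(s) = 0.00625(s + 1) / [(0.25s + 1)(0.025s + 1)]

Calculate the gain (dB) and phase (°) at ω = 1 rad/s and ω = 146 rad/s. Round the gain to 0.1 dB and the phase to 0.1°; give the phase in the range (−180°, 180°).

At ω = 1 rad/s:
zero (1 + j1·1) = 1 + j1 → |·| ≈ 1.4142, ∠ ≈ 45.00°
pole (1 + j1·0.25) = 1 + j0.25 → |·| ≈ 1.0308, ∠ ≈ 14.04°
pole (1 + j1·0.025) = 1 + j0.025 → |·| ≈ 1.0003, ∠ ≈ 1.43°
|H| = 0.00625 · 1.4142 / (1.0308 · 1.0003) ≈ 0.0085721
Gain = 20 log₁₀(0.0085721) ≈ -41.34 dB
∠H = (45.00°) − (14.04° + 1.43°) = 29.53°

At ω = 146 rad/s:
zero (1 + j146·1) = 1 + j146 → |·| ≈ 146, ∠ ≈ 89.61°
pole (1 + j146·0.25) = 1 + j36.5 → |·| ≈ 36.514, ∠ ≈ 88.43°
pole (1 + j146·0.025) = 1 + j3.65 → |·| ≈ 3.7845, ∠ ≈ 74.68°
|H| = 0.00625 · 146 / (36.514 · 3.7845) ≈ 0.0066034
Gain = 20 log₁₀(0.0066034) ≈ -43.60 dB
∠H = (89.61°) − (88.43° + 74.68°) = -73.50°

ω = 1: -41.3 dB, 29.5°; ω = 146: -43.6 dB, -73.5°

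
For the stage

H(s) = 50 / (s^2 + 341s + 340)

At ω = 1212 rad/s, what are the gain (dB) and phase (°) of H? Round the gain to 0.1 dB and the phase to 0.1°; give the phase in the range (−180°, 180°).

-89.7 dB, -164.3°

Substitute s = j1212:
Numerator: 50 = 50 + j0
Denominator: (j1212)^2 + 341(j1212) + 340 = -1468604 + j413292
|N| = √(50² + 0²) ≈ 50, ∠N ≈ 0.00°
|D| = √(1468604² + 413292²) ≈ 1.5257e+06, ∠D ≈ 164.28°
|H| = 50 / 1.5257e+06 ≈ 3.2772e-05
Gain = 20 log₁₀(3.2772e-05) ≈ -89.69 dB
∠H = 0.00° − 164.28° = -164.28°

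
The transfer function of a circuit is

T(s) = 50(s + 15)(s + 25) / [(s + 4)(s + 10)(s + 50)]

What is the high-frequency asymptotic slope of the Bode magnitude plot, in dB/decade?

-20 dB/decade

Each pole contributes −20 dB/decade at high frequency; each zero contributes +20 dB/decade.
Net: 2 zero(s) − 3 pole(s) → -20 dB/decade.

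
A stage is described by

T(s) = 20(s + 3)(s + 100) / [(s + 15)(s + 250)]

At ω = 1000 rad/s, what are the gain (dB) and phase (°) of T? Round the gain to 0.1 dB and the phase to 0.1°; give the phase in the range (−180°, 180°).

25.8 dB, 9.0°

At s = jω = j1000:
zero (s+3): 3 + j1000 → |·| = √(3²+1000²) = √1000009 ≈ 1000, ∠ = arctan(1000/3) ≈ 89.83°
zero (s+100): 100 + j1000 → |·| = √(100²+1000²) = √1010000 ≈ 1005, ∠ = arctan(1000/100) ≈ 84.29°
pole (s+15): 15 + j1000 → |·| = √(15²+1000²) = √1000225 ≈ 1000.1, ∠ = arctan(1000/15) ≈ 89.14°
pole (s+250): 250 + j1000 → |·| = √(250²+1000²) = √1062500 ≈ 1030.8, ∠ = arctan(1000/250) ≈ 75.96°
|T| = 20 · 1.005e+06 / 1.0309e+06 ≈ 19.498
Gain = 20 log₁₀(19.498) ≈ 25.80 dB
∠T = 174.12° − 165.10° = 9.02°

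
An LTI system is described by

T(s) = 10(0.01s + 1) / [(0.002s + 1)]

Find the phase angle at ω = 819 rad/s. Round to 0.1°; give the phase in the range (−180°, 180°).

At ω = 819 rad/s:
zero (1 + j819·0.01) = 1 + j8.19 → |·| ≈ 8.2508, ∠ ≈ 83.04°
pole (1 + j819·0.002) = 1 + j1.638 → |·| ≈ 1.9191, ∠ ≈ 58.60°
∠T = (83.04°) − (58.60°) = 24.44°

24.4°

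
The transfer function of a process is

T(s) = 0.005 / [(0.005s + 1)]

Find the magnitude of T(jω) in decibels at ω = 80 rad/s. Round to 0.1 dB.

-46.7 dB

At ω = 80 rad/s:
pole (1 + j80·0.005) = 1 + j0.4 → |·| ≈ 1.077, ∠ ≈ 21.80°
|T| = 0.005 · 1 / (1.077) ≈ 0.0046425
Gain = 20 log₁₀(0.0046425) ≈ -46.66 dB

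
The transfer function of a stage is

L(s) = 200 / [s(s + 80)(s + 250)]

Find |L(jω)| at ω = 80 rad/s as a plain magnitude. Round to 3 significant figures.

At s = jω = j80:
pole (s+80): 80 + j80 → |·| = √(80²+80²) = √12800 ≈ 113.14, ∠ = arctan(80/80) ≈ 45.00°
pole (s+250): 250 + j80 → |·| = √(250²+80²) = √68900 ≈ 262.49, ∠ = arctan(80/250) ≈ 17.74°
pole at origin: |s| = 80, ∠ = 90.00° (in denominator)
|L| = 200 / 2.3758e+06 ≈ 8.4182e-05

8.42e-05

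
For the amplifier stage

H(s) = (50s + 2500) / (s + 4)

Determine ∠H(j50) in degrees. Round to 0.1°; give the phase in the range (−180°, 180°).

Substitute s = j50:
Numerator: 50(j50) + 2500 = 2500 + j2500
Denominator: (j50) + 4 = 4 + j50
|N| = √(2500² + 2500²) ≈ 3535.5, ∠N ≈ 45.00°
|D| = √(4² + 50²) ≈ 50.16, ∠D ≈ 85.43°
∠H = 45.00° − 85.43° = -40.43°

-40.4°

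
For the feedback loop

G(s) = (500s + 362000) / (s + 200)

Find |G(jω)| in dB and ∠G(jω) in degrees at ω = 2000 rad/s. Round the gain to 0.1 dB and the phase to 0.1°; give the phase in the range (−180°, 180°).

Substitute s = j2000:
Numerator: 500(j2000) + 362000 = 362000 + j1000000
Denominator: (j2000) + 200 = 200 + j2000
|N| = √(362000² + 1000000²) ≈ 1.0635e+06, ∠N ≈ 70.10°
|D| = √(200² + 2000²) ≈ 2010, ∠D ≈ 84.29°
|G| = 1.0635e+06 / 2010 ≈ 529.1
Gain = 20 log₁₀(529.1) ≈ 54.47 dB
∠G = 70.10° − 84.29° = -14.19°

54.5 dB, -14.2°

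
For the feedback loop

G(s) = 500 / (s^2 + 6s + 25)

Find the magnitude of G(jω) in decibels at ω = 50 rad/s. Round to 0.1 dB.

-14.0 dB

At s = jω = j50:
quadratic: (j50)² + 6·j50 + 25 = -2475 + j300 → |·| ≈ 2493.1, ∠ ≈ 173.09°
|G| = 500 / 2493.1 ≈ 0.20055
Gain = 20 log₁₀(0.20055) ≈ -13.96 dB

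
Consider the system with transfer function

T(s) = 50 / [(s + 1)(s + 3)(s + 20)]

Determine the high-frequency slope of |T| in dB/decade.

-60 dB/decade

Each pole contributes −20 dB/decade at high frequency; each zero contributes +20 dB/decade.
Net: 0 zero(s) − 3 pole(s) → -60 dB/decade.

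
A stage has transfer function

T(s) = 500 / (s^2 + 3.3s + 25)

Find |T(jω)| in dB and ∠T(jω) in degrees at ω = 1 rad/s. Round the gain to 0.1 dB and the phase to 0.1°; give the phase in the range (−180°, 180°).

26.3 dB, -7.8°

At s = jω = j1:
quadratic: (j1)² + 3.3·j1 + 25 = 24 + j3.3 → |·| ≈ 24.226, ∠ ≈ 7.83°
|T| = 500 / 24.226 ≈ 20.639
Gain = 20 log₁₀(20.639) ≈ 26.29 dB
∠T = 0.00° − 7.83° = -7.83°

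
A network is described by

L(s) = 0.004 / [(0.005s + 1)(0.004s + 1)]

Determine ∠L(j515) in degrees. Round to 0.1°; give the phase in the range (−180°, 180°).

At ω = 515 rad/s:
pole (1 + j515·0.005) = 1 + j2.575 → |·| ≈ 2.7624, ∠ ≈ 68.78°
pole (1 + j515·0.004) = 1 + j2.06 → |·| ≈ 2.2899, ∠ ≈ 64.11°
∠L = (0°) − (68.78° + 64.11°) = -132.89°

-132.9°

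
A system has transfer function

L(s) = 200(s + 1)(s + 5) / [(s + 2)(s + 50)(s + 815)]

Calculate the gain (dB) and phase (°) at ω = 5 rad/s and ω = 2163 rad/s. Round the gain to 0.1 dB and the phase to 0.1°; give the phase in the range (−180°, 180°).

ω = 5: -29.7 dB, 49.4°; ω = 2163: -21.3 dB, -68.1°

At s = jω = j5:
zero (s+1): 1 + j5 → |·| = √(1²+5²) = √26 ≈ 5.099, ∠ = arctan(5/1) ≈ 78.69°
zero (s+5): 5 + j5 → |·| = √(5²+5²) = √50 ≈ 7.0711, ∠ = arctan(5/5) ≈ 45.00°
pole (s+2): 2 + j5 → |·| = √(2²+5²) = √29 ≈ 5.3852, ∠ = arctan(5/2) ≈ 68.20°
pole (s+50): 50 + j5 → |·| = √(50²+5²) = √2525 ≈ 50.249, ∠ = arctan(5/50) ≈ 5.71°
pole (s+815): 815 + j5 → |·| = √(815²+5²) = √664250 ≈ 815.02, ∠ = arctan(5/815) ≈ 0.35°
|L| = 200 · 36.056 / 2.2055e+05 ≈ 0.032696
Gain = 20 log₁₀(0.032696) ≈ -29.71 dB
∠L = 123.69° − 74.26° = 49.43°

At s = jω = j2163:
zero (s+1): 1 + j2163 → |·| = √(1²+2163²) = √4678570 ≈ 2163, ∠ = arctan(2163/1) ≈ 89.97°
zero (s+5): 5 + j2163 → |·| = √(5²+2163²) = √4678594 ≈ 2163, ∠ = arctan(2163/5) ≈ 89.87°
pole (s+2): 2 + j2163 → |·| = √(2²+2163²) = √4678573 ≈ 2163, ∠ = arctan(2163/2) ≈ 89.95°
pole (s+50): 50 + j2163 → |·| = √(50²+2163²) = √4681069 ≈ 2163.6, ∠ = arctan(2163/50) ≈ 88.68°
pole (s+815): 815 + j2163 → |·| = √(815²+2163²) = √5342794 ≈ 2311.4, ∠ = arctan(2163/815) ≈ 69.35°
|L| = 200 · 4.6786e+06 / 1.0817e+10 ≈ 0.086505
Gain = 20 log₁₀(0.086505) ≈ -21.26 dB
∠L = 179.84° − 247.98° = -68.14°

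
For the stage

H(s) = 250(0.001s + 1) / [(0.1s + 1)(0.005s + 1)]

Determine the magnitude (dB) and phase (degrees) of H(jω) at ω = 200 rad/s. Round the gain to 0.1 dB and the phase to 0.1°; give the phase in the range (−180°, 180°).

At ω = 200 rad/s:
zero (1 + j200·0.001) = 1 + j0.2 → |·| ≈ 1.0198, ∠ ≈ 11.31°
pole (1 + j200·0.1) = 1 + j20 → |·| ≈ 20.025, ∠ ≈ 87.14°
pole (1 + j200·0.005) = 1 + j1 → |·| ≈ 1.4142, ∠ ≈ 45.00°
|H| = 250 · 1.0198 / (20.025 · 1.4142) ≈ 9.0027
Gain = 20 log₁₀(9.0027) ≈ 19.09 dB
∠H = (11.31°) − (87.14° + 45.00°) = -120.83°

19.1 dB, -120.8°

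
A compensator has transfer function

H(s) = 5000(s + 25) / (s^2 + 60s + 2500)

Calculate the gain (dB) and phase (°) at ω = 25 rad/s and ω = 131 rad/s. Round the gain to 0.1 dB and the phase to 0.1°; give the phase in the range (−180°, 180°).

ω = 25: 37.3 dB, 6.3°; ω = 131: 32.1 dB, -72.6°

At s = jω = j25:
zero (s+25): 25 + j25 → |·| = √(25²+25²) = √1250 ≈ 35.355, ∠ = arctan(25/25) ≈ 45.00°
quadratic: (j25)² + 60·j25 + 2500 = 1875 + j1500 → |·| ≈ 2401.2, ∠ ≈ 38.66°
|H| = 5000 · 35.355 / 2401.2 ≈ 73.619
Gain = 20 log₁₀(73.619) ≈ 37.34 dB
∠H = 45.00° − 38.66° = 6.34°

At s = jω = j131:
zero (s+25): 25 + j131 → |·| = √(25²+131²) = √17786 ≈ 133.36, ∠ = arctan(131/25) ≈ 79.20°
quadratic: (j131)² + 60·j131 + 2500 = -14661 + j7860 → |·| ≈ 16635, ∠ ≈ 151.80°
|H| = 5000 · 133.36 / 16635 ≈ 40.084
Gain = 20 log₁₀(40.084) ≈ 32.06 dB
∠H = 79.20° − 151.80° = -72.60°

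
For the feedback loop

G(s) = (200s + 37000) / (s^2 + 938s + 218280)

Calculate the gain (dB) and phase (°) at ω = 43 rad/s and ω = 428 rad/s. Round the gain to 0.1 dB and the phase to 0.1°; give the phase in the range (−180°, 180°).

ω = 43: -15.3 dB, 2.5°; ω = 428: -12.7 dB, -18.4°

Substitute s = j43:
Numerator: 200(j43) + 37000 = 37000 + j8600
Denominator: (j43)^2 + 938(j43) + 218280 = 216431 + j40334
|N| = √(37000² + 8600²) ≈ 37986, ∠N ≈ 13.09°
|D| = √(216431² + 40334²) ≈ 2.2016e+05, ∠D ≈ 10.56°
|G| = 37986 / 2.2016e+05 ≈ 0.17254
Gain = 20 log₁₀(0.17254) ≈ -15.26 dB
∠G = 13.09° − 10.56° = 2.53°

Substitute s = j428:
Numerator: 200(j428) + 37000 = 37000 + j85600
Denominator: (j428)^2 + 938(j428) + 218280 = 35096 + j401464
|N| = √(37000² + 85600²) ≈ 93254, ∠N ≈ 66.62°
|D| = √(35096² + 401464²) ≈ 4.03e+05, ∠D ≈ 85.00°
|G| = 93254 / 4.03e+05 ≈ 0.2314
Gain = 20 log₁₀(0.2314) ≈ -12.71 dB
∠G = 66.62° − 85.00° = -18.38°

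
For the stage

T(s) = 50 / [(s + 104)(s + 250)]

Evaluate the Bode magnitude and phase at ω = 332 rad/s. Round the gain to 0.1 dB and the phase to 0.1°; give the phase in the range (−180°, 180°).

At s = jω = j332:
pole (s+104): 104 + j332 → |·| = √(104²+332²) = √121040 ≈ 347.91, ∠ = arctan(332/104) ≈ 72.61°
pole (s+250): 250 + j332 → |·| = √(250²+332²) = √172724 ≈ 415.6, ∠ = arctan(332/250) ≈ 53.02°
|T| = 50 / 1.4459e+05 ≈ 0.00034581
Gain = 20 log₁₀(0.00034581) ≈ -69.22 dB
∠T = 0.00° − 125.63° = -125.63°

-69.2 dB, -125.6°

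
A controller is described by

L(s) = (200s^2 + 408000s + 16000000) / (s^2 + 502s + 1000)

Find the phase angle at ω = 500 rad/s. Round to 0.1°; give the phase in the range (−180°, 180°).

Substitute s = j500:
Numerator: 200(j500)^2 + 408000(j500) + 16000000 = -34000000 + j204000000
Denominator: (j500)^2 + 502(j500) + 1000 = -249000 + j251000
|N| = √(34000000² + 204000000²) ≈ 2.0681e+08, ∠N ≈ 99.46°
|D| = √(249000² + 251000²) ≈ 3.5356e+05, ∠D ≈ 134.77°
∠L = 99.46° − 134.77° = -35.31°

-35.3°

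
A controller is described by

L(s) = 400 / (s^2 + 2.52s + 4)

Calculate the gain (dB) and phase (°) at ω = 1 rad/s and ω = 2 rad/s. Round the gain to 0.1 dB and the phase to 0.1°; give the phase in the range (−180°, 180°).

At s = jω = j1:
quadratic: (j1)² + 2.52·j1 + 4 = 3 + j2.52 → |·| ≈ 3.918, ∠ ≈ 40.03°
|L| = 400 / 3.918 ≈ 102.09
Gain = 20 log₁₀(102.09) ≈ 40.18 dB
∠L = 0.00° − 40.03° = -40.03°

At s = jω = j2:
quadratic: (j2)² + 2.52·j2 + 4 = 0 + j5.04 → |·| ≈ 5.04, ∠ ≈ 90.00°
|L| = 400 / 5.04 ≈ 79.365
Gain = 20 log₁₀(79.365) ≈ 37.99 dB
∠L = 0.00° − 90.00° = -90.00°

ω = 1: 40.2 dB, -40.0°; ω = 2: 38.0 dB, -90.0°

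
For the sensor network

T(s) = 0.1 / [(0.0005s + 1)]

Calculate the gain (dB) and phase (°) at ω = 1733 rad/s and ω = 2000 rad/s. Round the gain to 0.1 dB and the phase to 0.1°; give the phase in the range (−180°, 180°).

At ω = 1733 rad/s:
pole (1 + j1733·0.0005) = 1 + j0.8665 → |·| ≈ 1.3232, ∠ ≈ 40.91°
|T| = 0.1 · 1 / (1.3232) ≈ 0.075574
Gain = 20 log₁₀(0.075574) ≈ -22.43 dB
∠T = (0°) − (40.91°) = -40.91°

At ω = 2000 rad/s:
pole (1 + j2000·0.0005) = 1 + j1 → |·| ≈ 1.4142, ∠ ≈ 45.00°
|T| = 0.1 · 1 / (1.4142) ≈ 0.070711
Gain = 20 log₁₀(0.070711) ≈ -23.01 dB
∠T = (0°) − (45.00°) = -45.00°

ω = 1733: -22.4 dB, -40.9°; ω = 2000: -23.0 dB, -45.0°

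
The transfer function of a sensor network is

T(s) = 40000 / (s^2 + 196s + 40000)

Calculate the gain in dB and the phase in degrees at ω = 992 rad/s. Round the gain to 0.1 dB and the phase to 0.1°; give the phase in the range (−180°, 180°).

At s = jω = j992:
quadratic: (j992)² + 196·j992 + 40000 = -944064 + j194432 → |·| ≈ 9.6388e+05, ∠ ≈ 168.36°
|T| = 40000 / 9.6388e+05 ≈ 0.041499
Gain = 20 log₁₀(0.041499) ≈ -27.64 dB
∠T = 0.00° − 168.36° = -168.36°

-27.6 dB, -168.4°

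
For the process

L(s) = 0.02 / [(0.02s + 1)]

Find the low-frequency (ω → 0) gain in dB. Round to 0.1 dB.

-34.0 dB

L(0) = 0.02 · 1 / 1 = 0.02
20 log₁₀(0.02) ≈ -33.98 dB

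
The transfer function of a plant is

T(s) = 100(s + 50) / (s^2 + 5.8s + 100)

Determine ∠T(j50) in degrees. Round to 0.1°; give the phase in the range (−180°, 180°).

At s = jω = j50:
zero (s+50): 50 + j50 → |·| = √(50²+50²) = √5000 ≈ 70.711, ∠ = arctan(50/50) ≈ 45.00°
quadratic: (j50)² + 5.8·j50 + 100 = -2400 + j290 → |·| ≈ 2417.5, ∠ ≈ 173.11°
∠T = 45.00° − 173.11° = -128.11°

-128.1°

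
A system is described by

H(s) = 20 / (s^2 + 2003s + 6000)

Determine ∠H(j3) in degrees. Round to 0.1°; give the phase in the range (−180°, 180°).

Substitute s = j3:
Numerator: 20 = 20 + j0
Denominator: (j3)^2 + 2003(j3) + 6000 = 5991 + j6009
|N| = √(20² + 0²) ≈ 20, ∠N ≈ 0.00°
|D| = √(5991² + 6009²) ≈ 8485.3, ∠D ≈ 45.09°
∠H = 0.00° − 45.09° = -45.09°

-45.1°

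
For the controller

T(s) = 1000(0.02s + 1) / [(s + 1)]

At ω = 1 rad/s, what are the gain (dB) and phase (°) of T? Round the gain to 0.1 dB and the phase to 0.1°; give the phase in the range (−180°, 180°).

57.0 dB, -43.9°

At ω = 1 rad/s:
zero (1 + j1·0.02) = 1 + j0.02 → |·| ≈ 1.0002, ∠ ≈ 1.15°
pole (1 + j1·1) = 1 + j1 → |·| ≈ 1.4142, ∠ ≈ 45.00°
|T| = 1000 · 1.0002 / (1.4142) ≈ 707.25
Gain = 20 log₁₀(707.25) ≈ 56.99 dB
∠T = (1.15°) − (45.00°) = -43.85°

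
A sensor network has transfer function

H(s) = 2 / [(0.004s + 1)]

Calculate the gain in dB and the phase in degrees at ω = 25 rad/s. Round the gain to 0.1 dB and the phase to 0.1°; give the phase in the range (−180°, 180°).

6.0 dB, -5.7°

At ω = 25 rad/s:
pole (1 + j25·0.004) = 1 + j0.1 → |·| ≈ 1.005, ∠ ≈ 5.71°
|H| = 2 · 1 / (1.005) ≈ 1.99
Gain = 20 log₁₀(1.99) ≈ 5.98 dB
∠H = (0°) − (5.71°) = -5.71°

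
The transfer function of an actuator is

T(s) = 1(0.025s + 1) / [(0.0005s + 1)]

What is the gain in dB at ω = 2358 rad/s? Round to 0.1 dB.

At ω = 2358 rad/s:
zero (1 + j2358·0.025) = 1 + j58.95 → |·| ≈ 58.958, ∠ ≈ 89.03°
pole (1 + j2358·0.0005) = 1 + j1.179 → |·| ≈ 1.546, ∠ ≈ 49.70°
|T| = 1 · 58.958 / (1.546) ≈ 38.136
Gain = 20 log₁₀(38.136) ≈ 31.63 dB

31.6 dB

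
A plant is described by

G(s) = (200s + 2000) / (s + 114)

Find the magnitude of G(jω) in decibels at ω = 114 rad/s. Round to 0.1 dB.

Substitute s = j114:
Numerator: 200(j114) + 2000 = 2000 + j22800
Denominator: (j114) + 114 = 114 + j114
|N| = √(2000² + 22800²) ≈ 22888, ∠N ≈ 84.99°
|D| = √(114² + 114²) ≈ 161.22, ∠D ≈ 45.00°
|G| = 22888 / 161.22 ≈ 141.97
Gain = 20 log₁₀(141.97) ≈ 43.04 dB

43.0 dB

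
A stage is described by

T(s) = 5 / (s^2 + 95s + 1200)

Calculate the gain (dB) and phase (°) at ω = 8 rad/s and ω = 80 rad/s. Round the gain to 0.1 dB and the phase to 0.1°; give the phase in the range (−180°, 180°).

ω = 8: -48.7 dB, -33.8°; ω = 80: -65.3 dB, -124.4°

Substitute s = j8:
Numerator: 5 = 5 + j0
Denominator: (j8)^2 + 95(j8) + 1200 = 1136 + j760
|N| = √(5² + 0²) ≈ 5, ∠N ≈ 0.00°
|D| = √(1136² + 760²) ≈ 1366.8, ∠D ≈ 33.78°
|T| = 5 / 1366.8 ≈ 0.0036582
Gain = 20 log₁₀(0.0036582) ≈ -48.73 dB
∠T = 0.00° − 33.78° = -33.78°

Substitute s = j80:
Numerator: 5 = 5 + j0
Denominator: (j80)^2 + 95(j80) + 1200 = -5200 + j7600
|N| = √(5² + 0²) ≈ 5, ∠N ≈ 0.00°
|D| = √(5200² + 7600²) ≈ 9208.7, ∠D ≈ 124.38°
|T| = 5 / 9208.7 ≈ 0.00054296
Gain = 20 log₁₀(0.00054296) ≈ -65.30 dB
∠T = 0.00° − 124.38° = -124.38°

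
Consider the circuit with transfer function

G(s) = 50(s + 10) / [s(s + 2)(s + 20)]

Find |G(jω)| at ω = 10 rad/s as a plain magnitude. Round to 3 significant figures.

0.310

At s = jω = j10:
zero (s+10): 10 + j10 → |·| = √(10²+10²) = √200 ≈ 14.142, ∠ = arctan(10/10) ≈ 45.00°
pole (s+2): 2 + j10 → |·| = √(2²+10²) = √104 ≈ 10.198, ∠ = arctan(10/2) ≈ 78.69°
pole (s+20): 20 + j10 → |·| = √(20²+10²) = √500 ≈ 22.361, ∠ = arctan(10/20) ≈ 26.57°
pole at origin: |s| = 10, ∠ = 90.00° (in denominator)
|G| = 50 · 14.142 / 2280.4 ≈ 0.31008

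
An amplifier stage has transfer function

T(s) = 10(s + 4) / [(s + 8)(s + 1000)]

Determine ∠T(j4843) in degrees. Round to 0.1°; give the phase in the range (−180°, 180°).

-78.3°

At s = jω = j4843:
zero (s+4): 4 + j4843 → |·| = √(4²+4843²) = √23454665 ≈ 4843, ∠ = arctan(4843/4) ≈ 89.95°
pole (s+8): 8 + j4843 → |·| = √(8²+4843²) = √23454713 ≈ 4843, ∠ = arctan(4843/8) ≈ 89.91°
pole (s+1000): 1000 + j4843 → |·| = √(1000²+4843²) = √24454649 ≈ 4945.2, ∠ = arctan(4843/1000) ≈ 78.33°
∠T = 89.95° − 168.24° = -78.29°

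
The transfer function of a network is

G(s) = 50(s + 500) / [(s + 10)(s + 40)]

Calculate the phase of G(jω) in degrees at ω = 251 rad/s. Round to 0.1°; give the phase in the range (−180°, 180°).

-142.0°

At s = jω = j251:
zero (s+500): 500 + j251 → |·| = √(500²+251²) = √313001 ≈ 559.46, ∠ = arctan(251/500) ≈ 26.66°
pole (s+10): 10 + j251 → |·| = √(10²+251²) = √63101 ≈ 251.2, ∠ = arctan(251/10) ≈ 87.72°
pole (s+40): 40 + j251 → |·| = √(40²+251²) = √64601 ≈ 254.17, ∠ = arctan(251/40) ≈ 80.95°
∠G = 26.66° − 168.67° = -142.01°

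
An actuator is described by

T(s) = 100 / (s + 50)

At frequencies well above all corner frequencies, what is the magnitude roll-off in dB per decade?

-20 dB/decade

Each pole contributes −20 dB/decade at high frequency; each zero contributes +20 dB/decade.
Net: 0 zero(s) − 1 pole(s) → -20 dB/decade.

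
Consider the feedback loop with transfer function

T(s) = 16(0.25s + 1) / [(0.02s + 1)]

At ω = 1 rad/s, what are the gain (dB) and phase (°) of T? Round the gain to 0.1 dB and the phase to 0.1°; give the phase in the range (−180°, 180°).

At ω = 1 rad/s:
zero (1 + j1·0.25) = 1 + j0.25 → |·| ≈ 1.0308, ∠ ≈ 14.04°
pole (1 + j1·0.02) = 1 + j0.02 → |·| ≈ 1.0002, ∠ ≈ 1.15°
|T| = 16 · 1.0308 / (1.0002) ≈ 16.49
Gain = 20 log₁₀(16.49) ≈ 24.34 dB
∠T = (14.04°) − (1.15°) = 12.89°

24.3 dB, 12.9°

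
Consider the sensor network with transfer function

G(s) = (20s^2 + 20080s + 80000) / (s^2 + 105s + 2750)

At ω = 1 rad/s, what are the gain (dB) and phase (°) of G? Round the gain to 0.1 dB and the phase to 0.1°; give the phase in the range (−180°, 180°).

29.5 dB, 11.9°

Substitute s = j1:
Numerator: 20(j1)^2 + 20080(j1) + 80000 = 79980 + j20080
Denominator: (j1)^2 + 105(j1) + 2750 = 2749 + j105
|N| = √(79980² + 20080²) ≈ 82462, ∠N ≈ 14.09°
|D| = √(2749² + 105²) ≈ 2751, ∠D ≈ 2.19°
|G| = 82462 / 2751 ≈ 29.975
Gain = 20 log₁₀(29.975) ≈ 29.54 dB
∠G = 14.09° − 2.19° = 11.90°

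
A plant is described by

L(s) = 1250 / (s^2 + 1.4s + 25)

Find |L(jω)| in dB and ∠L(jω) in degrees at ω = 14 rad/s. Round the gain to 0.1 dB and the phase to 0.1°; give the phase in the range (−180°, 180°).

At s = jω = j14:
quadratic: (j14)² + 1.4·j14 + 25 = -171 + j19.6 → |·| ≈ 172.12, ∠ ≈ 173.46°
|L| = 1250 / 172.12 ≈ 7.2624
Gain = 20 log₁₀(7.2624) ≈ 17.22 dB
∠L = 0.00° − 173.46° = -173.46°

17.2 dB, -173.5°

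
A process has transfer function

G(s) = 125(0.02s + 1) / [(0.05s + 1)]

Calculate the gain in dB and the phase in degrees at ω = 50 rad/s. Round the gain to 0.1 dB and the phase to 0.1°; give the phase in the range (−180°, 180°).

At ω = 50 rad/s:
zero (1 + j50·0.02) = 1 + j1 → |·| ≈ 1.4142, ∠ ≈ 45.00°
pole (1 + j50·0.05) = 1 + j2.5 → |·| ≈ 2.6926, ∠ ≈ 68.20°
|G| = 125 · 1.4142 / (2.6926) ≈ 65.652
Gain = 20 log₁₀(65.652) ≈ 36.34 dB
∠G = (45.00°) − (68.20°) = -23.20°

36.3 dB, -23.2°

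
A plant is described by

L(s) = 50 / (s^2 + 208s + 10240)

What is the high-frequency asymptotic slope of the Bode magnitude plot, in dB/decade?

Each pole contributes −20 dB/decade at high frequency; each zero contributes +20 dB/decade.
Net: 0 zero(s) − 2 pole(s) → -40 dB/decade.

-40 dB/decade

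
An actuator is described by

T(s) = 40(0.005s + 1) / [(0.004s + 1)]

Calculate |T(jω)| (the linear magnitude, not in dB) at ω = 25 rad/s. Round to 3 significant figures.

40.1

At ω = 25 rad/s:
zero (1 + j25·0.005) = 1 + j0.125 → |·| ≈ 1.0078, ∠ ≈ 7.13°
pole (1 + j25·0.004) = 1 + j0.1 → |·| ≈ 1.005, ∠ ≈ 5.71°
|T| = 40 · 1.0078 / (1.005) ≈ 40.111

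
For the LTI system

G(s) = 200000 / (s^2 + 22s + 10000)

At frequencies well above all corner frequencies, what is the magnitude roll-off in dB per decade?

Each pole contributes −20 dB/decade at high frequency; each zero contributes +20 dB/decade.
Net: 0 zero(s) − 2 pole(s) → -40 dB/decade.

-40 dB/decade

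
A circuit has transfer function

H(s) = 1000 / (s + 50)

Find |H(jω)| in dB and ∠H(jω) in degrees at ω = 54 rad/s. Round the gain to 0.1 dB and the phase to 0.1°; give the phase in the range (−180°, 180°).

22.7 dB, -47.2°

Substitute s = j54:
Numerator: 1000 = 1000 + j0
Denominator: (j54) + 50 = 50 + j54
|N| = √(1000² + 0²) ≈ 1000, ∠N ≈ 0.00°
|D| = √(50² + 54²) ≈ 73.593, ∠D ≈ 47.20°
|H| = 1000 / 73.593 ≈ 13.588
Gain = 20 log₁₀(13.588) ≈ 22.66 dB
∠H = 0.00° − 47.20° = -47.20°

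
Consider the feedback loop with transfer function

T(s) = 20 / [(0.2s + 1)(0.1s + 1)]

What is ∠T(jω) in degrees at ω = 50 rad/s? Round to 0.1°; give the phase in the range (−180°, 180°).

At ω = 50 rad/s:
pole (1 + j50·0.2) = 1 + j10 → |·| ≈ 10.05, ∠ ≈ 84.29°
pole (1 + j50·0.1) = 1 + j5 → |·| ≈ 5.099, ∠ ≈ 78.69°
∠T = (0°) − (84.29° + 78.69°) = -162.98°

-163.0°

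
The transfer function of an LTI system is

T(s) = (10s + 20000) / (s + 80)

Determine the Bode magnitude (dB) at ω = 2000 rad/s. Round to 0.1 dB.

23.0 dB

Substitute s = j2000:
Numerator: 10(j2000) + 20000 = 20000 + j20000
Denominator: (j2000) + 80 = 80 + j2000
|N| = √(20000² + 20000²) ≈ 28284, ∠N ≈ 45.00°
|D| = √(80² + 2000²) ≈ 2001.6, ∠D ≈ 87.71°
|T| = 28284 / 2001.6 ≈ 14.131
Gain = 20 log₁₀(14.131) ≈ 23.00 dB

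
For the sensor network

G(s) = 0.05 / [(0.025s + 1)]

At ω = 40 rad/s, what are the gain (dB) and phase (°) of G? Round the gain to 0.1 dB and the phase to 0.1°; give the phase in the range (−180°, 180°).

-29.0 dB, -45.0°

At ω = 40 rad/s:
pole (1 + j40·0.025) = 1 + j1 → |·| ≈ 1.4142, ∠ ≈ 45.00°
|G| = 0.05 · 1 / (1.4142) ≈ 0.035356
Gain = 20 log₁₀(0.035356) ≈ -29.03 dB
∠G = (0°) − (45.00°) = -45.00°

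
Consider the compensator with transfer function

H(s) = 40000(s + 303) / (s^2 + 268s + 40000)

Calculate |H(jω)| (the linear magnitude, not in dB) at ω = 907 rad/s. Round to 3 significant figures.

At s = jω = j907:
zero (s+303): 303 + j907 → |·| = √(303²+907²) = √914458 ≈ 956.27, ∠ = arctan(907/303) ≈ 71.53°
quadratic: (j907)² + 268·j907 + 40000 = -782649 + j243076 → |·| ≈ 8.1953e+05, ∠ ≈ 162.75°
|H| = 40000 · 956.27 / 8.1953e+05 ≈ 46.674

46.7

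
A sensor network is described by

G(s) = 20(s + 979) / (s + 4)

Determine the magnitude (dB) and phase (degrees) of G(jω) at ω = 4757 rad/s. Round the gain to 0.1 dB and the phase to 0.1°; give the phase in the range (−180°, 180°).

26.2 dB, -11.6°

At s = jω = j4757:
zero (s+979): 979 + j4757 → |·| = √(979²+4757²) = √23587490 ≈ 4856.7, ∠ = arctan(4757/979) ≈ 78.37°
pole (s+4): 4 + j4757 → |·| = √(4²+4757²) = √22629065 ≈ 4757, ∠ = arctan(4757/4) ≈ 89.95°
|G| = 20 · 4856.7 / 4757 ≈ 20.419
Gain = 20 log₁₀(20.419) ≈ 26.20 dB
∠G = 78.37° − 89.95° = -11.58°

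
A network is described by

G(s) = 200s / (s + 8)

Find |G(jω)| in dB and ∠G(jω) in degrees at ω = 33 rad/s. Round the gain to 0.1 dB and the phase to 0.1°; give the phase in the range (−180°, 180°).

45.8 dB, 13.6°

At s = jω = j33:
zero at origin: s = j33 → |·| = 33, ∠ = 90.00°
pole (s+8): 8 + j33 → |·| = √(8²+33²) = √1153 ≈ 33.956, ∠ = arctan(33/8) ≈ 76.37°
|G| = 200 · 33 / 33.956 ≈ 194.37
Gain = 20 log₁₀(194.37) ≈ 45.77 dB
∠G = 90.00° − 76.37° = 13.63°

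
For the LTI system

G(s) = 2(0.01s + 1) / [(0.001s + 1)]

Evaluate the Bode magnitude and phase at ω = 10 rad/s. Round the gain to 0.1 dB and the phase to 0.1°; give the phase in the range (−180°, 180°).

6.1 dB, 5.1°

At ω = 10 rad/s:
zero (1 + j10·0.01) = 1 + j0.1 → |·| ≈ 1.005, ∠ ≈ 5.71°
pole (1 + j10·0.001) = 1 + j0.01 → |·| ≈ 1, ∠ ≈ 0.57°
|G| = 2 · 1.005 / (1) ≈ 2.01
Gain = 20 log₁₀(2.01) ≈ 6.06 dB
∠G = (5.71°) − (0.57°) = 5.14°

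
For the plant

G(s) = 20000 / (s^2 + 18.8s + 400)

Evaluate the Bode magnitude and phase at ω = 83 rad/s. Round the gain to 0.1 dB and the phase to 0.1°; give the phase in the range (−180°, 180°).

At s = jω = j83:
quadratic: (j83)² + 18.8·j83 + 400 = -6489 + j1560.4 → |·| ≈ 6674, ∠ ≈ 166.48°
|G| = 20000 / 6674 ≈ 2.9967
Gain = 20 log₁₀(2.9967) ≈ 9.53 dB
∠G = 0.00° − 166.48° = -166.48°

9.5 dB, -166.5°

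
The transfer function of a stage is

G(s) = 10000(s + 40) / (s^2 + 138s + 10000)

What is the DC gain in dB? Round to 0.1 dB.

32.0 dB

G(0) = 10000·40 / 10000 = 40
20 log₁₀(40) ≈ 32.04 dB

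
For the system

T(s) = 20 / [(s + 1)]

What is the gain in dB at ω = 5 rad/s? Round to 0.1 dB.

11.9 dB

At ω = 5 rad/s:
pole (1 + j5·1) = 1 + j5 → |·| ≈ 5.099, ∠ ≈ 78.69°
|T| = 20 · 1 / (5.099) ≈ 3.9223
Gain = 20 log₁₀(3.9223) ≈ 11.87 dB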